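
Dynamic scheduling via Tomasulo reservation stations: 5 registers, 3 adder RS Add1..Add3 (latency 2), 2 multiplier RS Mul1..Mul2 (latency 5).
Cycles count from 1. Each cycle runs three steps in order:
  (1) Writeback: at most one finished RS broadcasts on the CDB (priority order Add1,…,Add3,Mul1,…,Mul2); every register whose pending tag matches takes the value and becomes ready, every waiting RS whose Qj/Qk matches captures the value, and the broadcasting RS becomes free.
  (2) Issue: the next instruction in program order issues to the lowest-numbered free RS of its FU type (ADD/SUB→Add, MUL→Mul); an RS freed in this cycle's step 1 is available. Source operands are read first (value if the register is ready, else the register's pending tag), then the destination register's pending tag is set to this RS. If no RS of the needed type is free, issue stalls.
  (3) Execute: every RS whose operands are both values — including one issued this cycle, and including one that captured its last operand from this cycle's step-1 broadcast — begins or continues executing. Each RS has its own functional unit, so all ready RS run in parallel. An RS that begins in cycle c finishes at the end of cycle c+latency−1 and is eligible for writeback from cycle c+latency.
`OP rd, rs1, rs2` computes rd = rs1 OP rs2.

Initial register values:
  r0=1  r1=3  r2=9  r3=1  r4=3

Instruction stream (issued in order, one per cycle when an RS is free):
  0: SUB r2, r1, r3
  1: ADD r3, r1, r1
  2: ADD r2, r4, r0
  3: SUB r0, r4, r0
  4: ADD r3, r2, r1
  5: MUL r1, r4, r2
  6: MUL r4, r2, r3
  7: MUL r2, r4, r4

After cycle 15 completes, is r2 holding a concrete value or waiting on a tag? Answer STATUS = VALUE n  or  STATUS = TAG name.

STATUS = TAG Mul1

  c1: issue SUB r2<-Add1  regs: r0:1,r1:3,r2:Add1,r3:1,r4:3
  c2: issue ADD r3<-Add2  regs: r0:1,r1:3,r2:Add1,r3:Add2,r4:3
  c3: CDB Add1=2; issue ADD r2<-Add1  regs: r0:1,r1:3,r2:Add1,r3:Add2,r4:3
  c4: CDB Add2=6; issue SUB r0<-Add2  regs: r0:Add2,r1:3,r2:Add1,r3:6,r4:3
  c5: CDB Add1=4; issue ADD r3<-Add1  regs: r0:Add2,r1:3,r2:4,r3:Add1,r4:3
  c6: CDB Add2=2; issue MUL r1<-Mul1  regs: r0:2,r1:Mul1,r2:4,r3:Add1,r4:3
  c7: CDB Add1=7; issue MUL r4<-Mul2  regs: r0:2,r1:Mul1,r2:4,r3:7,r4:Mul2
  c8: stall  regs: r0:2,r1:Mul1,r2:4,r3:7,r4:Mul2
  c9: stall  regs: r0:2,r1:Mul1,r2:4,r3:7,r4:Mul2
  c10: stall  regs: r0:2,r1:Mul1,r2:4,r3:7,r4:Mul2
  c11: CDB Mul1=12; issue MUL r2<-Mul1  regs: r0:2,r1:12,r2:Mul1,r3:7,r4:Mul2
  c12: CDB Mul2=28  regs: r0:2,r1:12,r2:Mul1,r3:7,r4:28
  c13: -  regs: r0:2,r1:12,r2:Mul1,r3:7,r4:28
  c14: -  regs: r0:2,r1:12,r2:Mul1,r3:7,r4:28
  c15: -  regs: r0:2,r1:12,r2:Mul1,r3:7,r4:28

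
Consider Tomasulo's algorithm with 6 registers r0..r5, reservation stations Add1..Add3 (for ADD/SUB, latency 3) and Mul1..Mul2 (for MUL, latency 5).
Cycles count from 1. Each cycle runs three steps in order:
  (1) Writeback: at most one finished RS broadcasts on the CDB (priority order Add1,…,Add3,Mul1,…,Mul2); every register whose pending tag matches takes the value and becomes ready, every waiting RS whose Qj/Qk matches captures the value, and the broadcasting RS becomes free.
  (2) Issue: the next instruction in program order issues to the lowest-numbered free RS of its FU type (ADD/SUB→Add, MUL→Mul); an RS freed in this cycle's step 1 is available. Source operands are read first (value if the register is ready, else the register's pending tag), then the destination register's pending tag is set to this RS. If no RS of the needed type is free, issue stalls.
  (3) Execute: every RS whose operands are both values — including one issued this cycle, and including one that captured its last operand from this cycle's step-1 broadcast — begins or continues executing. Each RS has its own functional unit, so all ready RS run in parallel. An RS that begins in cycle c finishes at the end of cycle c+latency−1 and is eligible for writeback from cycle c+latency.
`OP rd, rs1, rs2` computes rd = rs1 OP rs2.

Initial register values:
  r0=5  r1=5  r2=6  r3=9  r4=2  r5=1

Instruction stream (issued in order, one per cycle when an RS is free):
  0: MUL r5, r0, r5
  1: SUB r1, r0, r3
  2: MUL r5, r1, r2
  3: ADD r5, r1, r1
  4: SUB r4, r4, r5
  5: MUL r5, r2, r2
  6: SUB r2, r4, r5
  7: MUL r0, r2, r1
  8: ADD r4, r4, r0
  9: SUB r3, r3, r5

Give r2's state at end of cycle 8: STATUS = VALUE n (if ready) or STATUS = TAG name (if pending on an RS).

STATUS = TAG Add3

  c1: issue MUL r5<-Mul1  regs: r0:5,r1:5,r2:6,r3:9,r4:2,r5:Mul1
  c2: issue SUB r1<-Add1  regs: r0:5,r1:Add1,r2:6,r3:9,r4:2,r5:Mul1
  c3: issue MUL r5<-Mul2  regs: r0:5,r1:Add1,r2:6,r3:9,r4:2,r5:Mul2
  c4: issue ADD r5<-Add2  regs: r0:5,r1:Add1,r2:6,r3:9,r4:2,r5:Add2
  c5: CDB Add1=-4; issue SUB r4<-Add1  regs: r0:5,r1:-4,r2:6,r3:9,r4:Add1,r5:Add2
  c6: CDB Mul1=5; issue MUL r5<-Mul1  regs: r0:5,r1:-4,r2:6,r3:9,r4:Add1,r5:Mul1
  c7: issue SUB r2<-Add3  regs: r0:5,r1:-4,r2:Add3,r3:9,r4:Add1,r5:Mul1
  c8: CDB Add2=-8; stall  regs: r0:5,r1:-4,r2:Add3,r3:9,r4:Add1,r5:Mul1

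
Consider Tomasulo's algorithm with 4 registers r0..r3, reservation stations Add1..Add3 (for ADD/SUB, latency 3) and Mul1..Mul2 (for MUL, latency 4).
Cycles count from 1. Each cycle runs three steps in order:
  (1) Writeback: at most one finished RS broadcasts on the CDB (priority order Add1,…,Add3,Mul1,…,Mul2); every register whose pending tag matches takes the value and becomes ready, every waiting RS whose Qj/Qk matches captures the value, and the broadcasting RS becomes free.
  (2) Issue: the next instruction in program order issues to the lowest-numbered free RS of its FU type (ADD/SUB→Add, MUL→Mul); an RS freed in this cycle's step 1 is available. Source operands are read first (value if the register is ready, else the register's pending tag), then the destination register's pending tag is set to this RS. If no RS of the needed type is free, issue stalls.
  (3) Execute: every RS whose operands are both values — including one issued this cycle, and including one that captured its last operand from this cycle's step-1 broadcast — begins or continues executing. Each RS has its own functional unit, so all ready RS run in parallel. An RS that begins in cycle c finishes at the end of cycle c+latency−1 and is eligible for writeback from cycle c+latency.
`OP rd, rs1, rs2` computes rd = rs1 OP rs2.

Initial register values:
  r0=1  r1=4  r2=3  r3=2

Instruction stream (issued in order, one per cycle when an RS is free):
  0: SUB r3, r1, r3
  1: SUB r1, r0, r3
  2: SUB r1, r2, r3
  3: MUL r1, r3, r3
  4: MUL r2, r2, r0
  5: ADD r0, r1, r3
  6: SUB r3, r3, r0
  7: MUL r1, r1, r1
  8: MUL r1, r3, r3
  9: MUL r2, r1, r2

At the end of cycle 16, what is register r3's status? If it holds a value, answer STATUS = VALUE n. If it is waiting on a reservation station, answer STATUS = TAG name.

cycle 1: issue SUB r3<-Add1 // r0:1,r1:4,r2:3,r3:Add1
cycle 2: issue SUB r1<-Add2 // r0:1,r1:Add2,r2:3,r3:Add1
cycle 3: issue SUB r1<-Add3 // r0:1,r1:Add3,r2:3,r3:Add1
cycle 4: CDB Add1=2; issue MUL r1<-Mul1 // r0:1,r1:Mul1,r2:3,r3:2
cycle 5: issue MUL r2<-Mul2 // r0:1,r1:Mul1,r2:Mul2,r3:2
cycle 6: issue ADD r0<-Add1 // r0:Add1,r1:Mul1,r2:Mul2,r3:2
cycle 7: CDB Add2=-1; issue SUB r3<-Add2 // r0:Add1,r1:Mul1,r2:Mul2,r3:Add2
cycle 8: CDB Add3=1; stall // r0:Add1,r1:Mul1,r2:Mul2,r3:Add2
cycle 9: CDB Mul1=4; issue MUL r1<-Mul1 // r0:Add1,r1:Mul1,r2:Mul2,r3:Add2
cycle 10: CDB Mul2=3; issue MUL r1<-Mul2 // r0:Add1,r1:Mul2,r2:3,r3:Add2
cycle 11: stall // r0:Add1,r1:Mul2,r2:3,r3:Add2
cycle 12: CDB Add1=6; stall // r0:6,r1:Mul2,r2:3,r3:Add2
cycle 13: CDB Mul1=16; issue MUL r2<-Mul1 // r0:6,r1:Mul2,r2:Mul1,r3:Add2
cycle 14: - // r0:6,r1:Mul2,r2:Mul1,r3:Add2
cycle 15: CDB Add2=-4 // r0:6,r1:Mul2,r2:Mul1,r3:-4
cycle 16: - // r0:6,r1:Mul2,r2:Mul1,r3:-4

STATUS = VALUE -4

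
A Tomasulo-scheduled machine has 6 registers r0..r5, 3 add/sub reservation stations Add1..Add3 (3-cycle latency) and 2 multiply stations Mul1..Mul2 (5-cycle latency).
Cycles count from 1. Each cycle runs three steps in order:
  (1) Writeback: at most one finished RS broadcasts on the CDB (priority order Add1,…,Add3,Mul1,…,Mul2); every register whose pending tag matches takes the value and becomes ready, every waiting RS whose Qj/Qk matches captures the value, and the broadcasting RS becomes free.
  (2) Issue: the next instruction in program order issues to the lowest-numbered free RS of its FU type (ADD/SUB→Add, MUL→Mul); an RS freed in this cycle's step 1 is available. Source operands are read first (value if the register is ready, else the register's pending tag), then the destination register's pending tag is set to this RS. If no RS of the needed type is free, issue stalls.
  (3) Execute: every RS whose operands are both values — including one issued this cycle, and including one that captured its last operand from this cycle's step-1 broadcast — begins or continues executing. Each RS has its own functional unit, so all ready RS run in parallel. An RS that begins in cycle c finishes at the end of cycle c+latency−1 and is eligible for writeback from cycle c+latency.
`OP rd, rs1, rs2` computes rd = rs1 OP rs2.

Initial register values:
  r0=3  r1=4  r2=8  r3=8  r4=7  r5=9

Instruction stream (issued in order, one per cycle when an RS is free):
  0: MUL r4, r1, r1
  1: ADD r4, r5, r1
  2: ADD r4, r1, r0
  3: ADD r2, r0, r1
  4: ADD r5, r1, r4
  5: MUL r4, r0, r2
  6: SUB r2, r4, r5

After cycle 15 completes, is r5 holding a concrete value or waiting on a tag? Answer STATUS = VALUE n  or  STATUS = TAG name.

STATUS = VALUE 11

cycle 1: issue MUL r4<-Mul1 // r0:3,r1:4,r2:8,r3:8,r4:Mul1,r5:9
cycle 2: issue ADD r4<-Add1 // r0:3,r1:4,r2:8,r3:8,r4:Add1,r5:9
cycle 3: issue ADD r4<-Add2 // r0:3,r1:4,r2:8,r3:8,r4:Add2,r5:9
cycle 4: issue ADD r2<-Add3 // r0:3,r1:4,r2:Add3,r3:8,r4:Add2,r5:9
cycle 5: CDB Add1=13; issue ADD r5<-Add1 // r0:3,r1:4,r2:Add3,r3:8,r4:Add2,r5:Add1
cycle 6: CDB Add2=7; issue MUL r4<-Mul2 // r0:3,r1:4,r2:Add3,r3:8,r4:Mul2,r5:Add1
cycle 7: CDB Add3=7; issue SUB r2<-Add2 // r0:3,r1:4,r2:Add2,r3:8,r4:Mul2,r5:Add1
cycle 8: CDB Mul1=16 // r0:3,r1:4,r2:Add2,r3:8,r4:Mul2,r5:Add1
cycle 9: CDB Add1=11 // r0:3,r1:4,r2:Add2,r3:8,r4:Mul2,r5:11
cycle 10: - // r0:3,r1:4,r2:Add2,r3:8,r4:Mul2,r5:11
cycle 11: - // r0:3,r1:4,r2:Add2,r3:8,r4:Mul2,r5:11
cycle 12: CDB Mul2=21 // r0:3,r1:4,r2:Add2,r3:8,r4:21,r5:11
cycle 13: - // r0:3,r1:4,r2:Add2,r3:8,r4:21,r5:11
cycle 14: - // r0:3,r1:4,r2:Add2,r3:8,r4:21,r5:11
cycle 15: CDB Add2=10 // r0:3,r1:4,r2:10,r3:8,r4:21,r5:11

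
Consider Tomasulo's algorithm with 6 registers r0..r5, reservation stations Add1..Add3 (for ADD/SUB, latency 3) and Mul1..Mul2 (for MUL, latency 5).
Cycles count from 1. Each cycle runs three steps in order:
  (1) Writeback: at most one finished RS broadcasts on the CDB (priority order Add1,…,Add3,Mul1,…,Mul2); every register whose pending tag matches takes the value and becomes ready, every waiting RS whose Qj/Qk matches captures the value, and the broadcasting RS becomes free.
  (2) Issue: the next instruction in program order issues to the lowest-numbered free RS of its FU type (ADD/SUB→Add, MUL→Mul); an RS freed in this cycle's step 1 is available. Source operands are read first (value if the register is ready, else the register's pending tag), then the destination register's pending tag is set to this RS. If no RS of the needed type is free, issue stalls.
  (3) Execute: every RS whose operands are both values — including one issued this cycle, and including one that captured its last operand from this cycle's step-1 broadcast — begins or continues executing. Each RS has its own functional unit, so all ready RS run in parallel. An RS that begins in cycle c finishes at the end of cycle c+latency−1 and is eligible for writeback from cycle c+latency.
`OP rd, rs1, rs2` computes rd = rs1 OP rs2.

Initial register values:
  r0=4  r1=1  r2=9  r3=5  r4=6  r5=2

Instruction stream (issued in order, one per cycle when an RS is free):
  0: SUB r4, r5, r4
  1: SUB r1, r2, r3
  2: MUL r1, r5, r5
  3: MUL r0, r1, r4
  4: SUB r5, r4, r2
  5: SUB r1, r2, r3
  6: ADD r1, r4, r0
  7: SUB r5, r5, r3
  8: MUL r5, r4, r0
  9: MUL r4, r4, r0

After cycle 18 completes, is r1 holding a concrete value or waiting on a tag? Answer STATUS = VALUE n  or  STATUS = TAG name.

cycle 1: issue SUB r4<-Add1 // r0:4,r1:1,r2:9,r3:5,r4:Add1,r5:2
cycle 2: issue SUB r1<-Add2 // r0:4,r1:Add2,r2:9,r3:5,r4:Add1,r5:2
cycle 3: issue MUL r1<-Mul1 // r0:4,r1:Mul1,r2:9,r3:5,r4:Add1,r5:2
cycle 4: CDB Add1=-4; issue MUL r0<-Mul2 // r0:Mul2,r1:Mul1,r2:9,r3:5,r4:-4,r5:2
cycle 5: CDB Add2=4; issue SUB r5<-Add1 // r0:Mul2,r1:Mul1,r2:9,r3:5,r4:-4,r5:Add1
cycle 6: issue SUB r1<-Add2 // r0:Mul2,r1:Add2,r2:9,r3:5,r4:-4,r5:Add1
cycle 7: issue ADD r1<-Add3 // r0:Mul2,r1:Add3,r2:9,r3:5,r4:-4,r5:Add1
cycle 8: CDB Add1=-13; issue SUB r5<-Add1 // r0:Mul2,r1:Add3,r2:9,r3:5,r4:-4,r5:Add1
cycle 9: CDB Add2=4; stall // r0:Mul2,r1:Add3,r2:9,r3:5,r4:-4,r5:Add1
cycle 10: CDB Mul1=4; issue MUL r5<-Mul1 // r0:Mul2,r1:Add3,r2:9,r3:5,r4:-4,r5:Mul1
cycle 11: CDB Add1=-18; stall // r0:Mul2,r1:Add3,r2:9,r3:5,r4:-4,r5:Mul1
cycle 12: stall // r0:Mul2,r1:Add3,r2:9,r3:5,r4:-4,r5:Mul1
cycle 13: stall // r0:Mul2,r1:Add3,r2:9,r3:5,r4:-4,r5:Mul1
cycle 14: stall // r0:Mul2,r1:Add3,r2:9,r3:5,r4:-4,r5:Mul1
cycle 15: CDB Mul2=-16; issue MUL r4<-Mul2 // r0:-16,r1:Add3,r2:9,r3:5,r4:Mul2,r5:Mul1
cycle 16: - // r0:-16,r1:Add3,r2:9,r3:5,r4:Mul2,r5:Mul1
cycle 17: - // r0:-16,r1:Add3,r2:9,r3:5,r4:Mul2,r5:Mul1
cycle 18: CDB Add3=-20 // r0:-16,r1:-20,r2:9,r3:5,r4:Mul2,r5:Mul1

STATUS = VALUE -20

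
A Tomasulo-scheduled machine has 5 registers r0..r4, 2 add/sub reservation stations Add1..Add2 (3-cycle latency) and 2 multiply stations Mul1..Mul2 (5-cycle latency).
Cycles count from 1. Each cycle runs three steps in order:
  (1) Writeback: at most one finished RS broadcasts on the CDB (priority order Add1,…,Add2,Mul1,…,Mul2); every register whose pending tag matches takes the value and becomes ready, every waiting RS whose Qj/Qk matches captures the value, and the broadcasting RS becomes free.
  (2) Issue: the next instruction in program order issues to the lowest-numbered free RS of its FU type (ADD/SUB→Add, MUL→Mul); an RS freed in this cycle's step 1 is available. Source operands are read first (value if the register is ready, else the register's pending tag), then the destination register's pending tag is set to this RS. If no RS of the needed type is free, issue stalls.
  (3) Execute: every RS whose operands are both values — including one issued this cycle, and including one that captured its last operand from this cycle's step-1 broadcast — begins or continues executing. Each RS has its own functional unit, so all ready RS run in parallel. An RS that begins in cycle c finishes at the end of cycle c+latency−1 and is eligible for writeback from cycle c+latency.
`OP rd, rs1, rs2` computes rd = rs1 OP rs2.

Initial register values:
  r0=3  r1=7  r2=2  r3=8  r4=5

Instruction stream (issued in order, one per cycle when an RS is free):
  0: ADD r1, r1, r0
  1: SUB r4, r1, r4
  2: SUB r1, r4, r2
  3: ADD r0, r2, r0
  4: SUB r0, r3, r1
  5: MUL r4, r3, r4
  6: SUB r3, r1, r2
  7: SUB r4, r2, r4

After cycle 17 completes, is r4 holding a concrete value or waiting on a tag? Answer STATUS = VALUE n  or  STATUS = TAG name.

STATUS = TAG Add1

  c1: issue ADD r1<-Add1  regs: r0:3,r1:Add1,r2:2,r3:8,r4:5
  c2: issue SUB r4<-Add2  regs: r0:3,r1:Add1,r2:2,r3:8,r4:Add2
  c3: stall  regs: r0:3,r1:Add1,r2:2,r3:8,r4:Add2
  c4: CDB Add1=10; issue SUB r1<-Add1  regs: r0:3,r1:Add1,r2:2,r3:8,r4:Add2
  c5: stall  regs: r0:3,r1:Add1,r2:2,r3:8,r4:Add2
  c6: stall  regs: r0:3,r1:Add1,r2:2,r3:8,r4:Add2
  c7: CDB Add2=5; issue ADD r0<-Add2  regs: r0:Add2,r1:Add1,r2:2,r3:8,r4:5
  c8: stall  regs: r0:Add2,r1:Add1,r2:2,r3:8,r4:5
  c9: stall  regs: r0:Add2,r1:Add1,r2:2,r3:8,r4:5
  c10: CDB Add1=3; issue SUB r0<-Add1  regs: r0:Add1,r1:3,r2:2,r3:8,r4:5
  c11: CDB Add2=5; issue MUL r4<-Mul1  regs: r0:Add1,r1:3,r2:2,r3:8,r4:Mul1
  c12: issue SUB r3<-Add2  regs: r0:Add1,r1:3,r2:2,r3:Add2,r4:Mul1
  c13: CDB Add1=5; issue SUB r4<-Add1  regs: r0:5,r1:3,r2:2,r3:Add2,r4:Add1
  c14: -  regs: r0:5,r1:3,r2:2,r3:Add2,r4:Add1
  c15: CDB Add2=1  regs: r0:5,r1:3,r2:2,r3:1,r4:Add1
  c16: CDB Mul1=40  regs: r0:5,r1:3,r2:2,r3:1,r4:Add1
  c17: -  regs: r0:5,r1:3,r2:2,r3:1,r4:Add1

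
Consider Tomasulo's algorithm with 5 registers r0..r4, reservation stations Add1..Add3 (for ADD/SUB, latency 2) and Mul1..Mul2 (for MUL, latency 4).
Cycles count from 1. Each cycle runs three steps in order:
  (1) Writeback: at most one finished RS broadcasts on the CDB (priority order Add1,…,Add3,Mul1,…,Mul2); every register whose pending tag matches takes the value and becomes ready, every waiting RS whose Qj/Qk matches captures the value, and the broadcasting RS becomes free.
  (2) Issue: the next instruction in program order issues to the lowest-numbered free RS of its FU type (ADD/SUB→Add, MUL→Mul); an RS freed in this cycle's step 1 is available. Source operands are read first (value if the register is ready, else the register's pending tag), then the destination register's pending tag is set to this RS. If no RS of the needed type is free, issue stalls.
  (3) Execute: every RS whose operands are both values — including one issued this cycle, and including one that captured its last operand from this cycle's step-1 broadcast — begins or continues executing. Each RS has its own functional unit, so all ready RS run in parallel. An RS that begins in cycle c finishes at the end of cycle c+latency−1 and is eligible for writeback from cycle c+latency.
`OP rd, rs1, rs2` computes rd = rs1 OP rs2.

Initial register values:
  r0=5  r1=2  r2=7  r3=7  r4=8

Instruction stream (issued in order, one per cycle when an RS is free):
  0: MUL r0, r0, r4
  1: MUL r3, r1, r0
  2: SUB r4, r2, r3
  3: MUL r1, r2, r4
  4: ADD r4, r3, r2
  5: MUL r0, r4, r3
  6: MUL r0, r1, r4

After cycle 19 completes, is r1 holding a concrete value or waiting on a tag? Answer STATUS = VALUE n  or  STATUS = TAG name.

cycle 1: issue MUL r0<-Mul1 // r0:Mul1,r1:2,r2:7,r3:7,r4:8
cycle 2: issue MUL r3<-Mul2 // r0:Mul1,r1:2,r2:7,r3:Mul2,r4:8
cycle 3: issue SUB r4<-Add1 // r0:Mul1,r1:2,r2:7,r3:Mul2,r4:Add1
cycle 4: stall // r0:Mul1,r1:2,r2:7,r3:Mul2,r4:Add1
cycle 5: CDB Mul1=40; issue MUL r1<-Mul1 // r0:40,r1:Mul1,r2:7,r3:Mul2,r4:Add1
cycle 6: issue ADD r4<-Add2 // r0:40,r1:Mul1,r2:7,r3:Mul2,r4:Add2
cycle 7: stall // r0:40,r1:Mul1,r2:7,r3:Mul2,r4:Add2
cycle 8: stall // r0:40,r1:Mul1,r2:7,r3:Mul2,r4:Add2
cycle 9: CDB Mul2=80; issue MUL r0<-Mul2 // r0:Mul2,r1:Mul1,r2:7,r3:80,r4:Add2
cycle 10: stall // r0:Mul2,r1:Mul1,r2:7,r3:80,r4:Add2
cycle 11: CDB Add1=-73; stall // r0:Mul2,r1:Mul1,r2:7,r3:80,r4:Add2
cycle 12: CDB Add2=87; stall // r0:Mul2,r1:Mul1,r2:7,r3:80,r4:87
cycle 13: stall // r0:Mul2,r1:Mul1,r2:7,r3:80,r4:87
cycle 14: stall // r0:Mul2,r1:Mul1,r2:7,r3:80,r4:87
cycle 15: CDB Mul1=-511; issue MUL r0<-Mul1 // r0:Mul1,r1:-511,r2:7,r3:80,r4:87
cycle 16: CDB Mul2=6960 // r0:Mul1,r1:-511,r2:7,r3:80,r4:87
cycle 17: - // r0:Mul1,r1:-511,r2:7,r3:80,r4:87
cycle 18: - // r0:Mul1,r1:-511,r2:7,r3:80,r4:87
cycle 19: CDB Mul1=-44457 // r0:-44457,r1:-511,r2:7,r3:80,r4:87

STATUS = VALUE -511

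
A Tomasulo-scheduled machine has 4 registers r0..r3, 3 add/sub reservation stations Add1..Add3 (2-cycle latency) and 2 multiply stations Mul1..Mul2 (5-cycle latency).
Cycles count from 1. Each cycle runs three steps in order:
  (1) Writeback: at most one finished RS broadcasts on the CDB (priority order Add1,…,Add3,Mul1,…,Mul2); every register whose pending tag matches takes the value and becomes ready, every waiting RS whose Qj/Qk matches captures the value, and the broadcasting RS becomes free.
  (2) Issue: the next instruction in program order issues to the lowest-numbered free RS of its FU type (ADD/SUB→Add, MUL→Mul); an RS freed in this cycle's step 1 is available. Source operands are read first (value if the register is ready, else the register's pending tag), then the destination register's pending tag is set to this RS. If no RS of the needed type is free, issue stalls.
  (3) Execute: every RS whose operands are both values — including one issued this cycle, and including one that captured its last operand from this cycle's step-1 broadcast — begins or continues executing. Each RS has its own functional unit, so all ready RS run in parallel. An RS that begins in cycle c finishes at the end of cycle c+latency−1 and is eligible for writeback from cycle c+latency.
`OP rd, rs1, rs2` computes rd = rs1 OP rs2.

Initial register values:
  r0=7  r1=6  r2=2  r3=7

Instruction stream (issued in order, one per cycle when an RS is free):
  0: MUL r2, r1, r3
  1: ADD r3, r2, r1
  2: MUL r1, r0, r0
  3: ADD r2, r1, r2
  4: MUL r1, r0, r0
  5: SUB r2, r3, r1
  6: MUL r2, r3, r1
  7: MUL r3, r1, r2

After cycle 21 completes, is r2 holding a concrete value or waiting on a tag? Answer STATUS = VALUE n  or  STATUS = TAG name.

STATUS = VALUE 2352

  c1: issue MUL r2<-Mul1  regs: r0:7,r1:6,r2:Mul1,r3:7
  c2: issue ADD r3<-Add1  regs: r0:7,r1:6,r2:Mul1,r3:Add1
  c3: issue MUL r1<-Mul2  regs: r0:7,r1:Mul2,r2:Mul1,r3:Add1
  c4: issue ADD r2<-Add2  regs: r0:7,r1:Mul2,r2:Add2,r3:Add1
  c5: stall  regs: r0:7,r1:Mul2,r2:Add2,r3:Add1
  c6: CDB Mul1=42; issue MUL r1<-Mul1  regs: r0:7,r1:Mul1,r2:Add2,r3:Add1
  c7: issue SUB r2<-Add3  regs: r0:7,r1:Mul1,r2:Add3,r3:Add1
  c8: CDB Add1=48; stall  regs: r0:7,r1:Mul1,r2:Add3,r3:48
  c9: CDB Mul2=49; issue MUL r2<-Mul2  regs: r0:7,r1:Mul1,r2:Mul2,r3:48
  c10: stall  regs: r0:7,r1:Mul1,r2:Mul2,r3:48
  c11: CDB Add2=91; stall  regs: r0:7,r1:Mul1,r2:Mul2,r3:48
  c12: CDB Mul1=49; issue MUL r3<-Mul1  regs: r0:7,r1:49,r2:Mul2,r3:Mul1
  c13: -  regs: r0:7,r1:49,r2:Mul2,r3:Mul1
  c14: CDB Add3=-1  regs: r0:7,r1:49,r2:Mul2,r3:Mul1
  c15: -  regs: r0:7,r1:49,r2:Mul2,r3:Mul1
  c16: -  regs: r0:7,r1:49,r2:Mul2,r3:Mul1
  c17: CDB Mul2=2352  regs: r0:7,r1:49,r2:2352,r3:Mul1
  c18: -  regs: r0:7,r1:49,r2:2352,r3:Mul1
  c19: -  regs: r0:7,r1:49,r2:2352,r3:Mul1
  c20: -  regs: r0:7,r1:49,r2:2352,r3:Mul1
  c21: -  regs: r0:7,r1:49,r2:2352,r3:Mul1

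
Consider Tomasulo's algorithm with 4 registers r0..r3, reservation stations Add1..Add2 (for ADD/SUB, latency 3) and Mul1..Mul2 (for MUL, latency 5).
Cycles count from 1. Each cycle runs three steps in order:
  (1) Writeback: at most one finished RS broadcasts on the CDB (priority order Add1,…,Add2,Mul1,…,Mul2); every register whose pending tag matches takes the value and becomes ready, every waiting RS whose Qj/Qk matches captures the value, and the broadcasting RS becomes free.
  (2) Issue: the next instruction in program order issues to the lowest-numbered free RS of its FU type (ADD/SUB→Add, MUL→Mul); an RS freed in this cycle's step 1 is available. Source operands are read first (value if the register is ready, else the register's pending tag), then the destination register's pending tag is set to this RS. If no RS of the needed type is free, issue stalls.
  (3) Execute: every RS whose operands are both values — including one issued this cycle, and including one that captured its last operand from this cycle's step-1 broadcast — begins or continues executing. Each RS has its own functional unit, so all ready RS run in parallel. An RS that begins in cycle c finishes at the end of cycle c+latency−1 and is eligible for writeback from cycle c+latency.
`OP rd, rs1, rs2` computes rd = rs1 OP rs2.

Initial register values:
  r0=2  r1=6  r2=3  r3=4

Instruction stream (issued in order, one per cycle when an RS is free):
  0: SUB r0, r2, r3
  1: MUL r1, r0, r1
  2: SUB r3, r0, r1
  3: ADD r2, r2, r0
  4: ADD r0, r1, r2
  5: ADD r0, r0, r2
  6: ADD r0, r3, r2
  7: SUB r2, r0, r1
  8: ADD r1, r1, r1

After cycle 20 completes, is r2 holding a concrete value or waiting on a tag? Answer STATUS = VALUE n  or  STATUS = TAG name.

STATUS = VALUE 13

c1: issue SUB r0<-Add1 | r0:Add1,r1:6,r2:3,r3:4
c2: issue MUL r1<-Mul1 | r0:Add1,r1:Mul1,r2:3,r3:4
c3: issue SUB r3<-Add2 | r0:Add1,r1:Mul1,r2:3,r3:Add2
c4: CDB Add1=-1; issue ADD r2<-Add1 | r0:-1,r1:Mul1,r2:Add1,r3:Add2
c5: stall | r0:-1,r1:Mul1,r2:Add1,r3:Add2
c6: stall | r0:-1,r1:Mul1,r2:Add1,r3:Add2
c7: CDB Add1=2; issue ADD r0<-Add1 | r0:Add1,r1:Mul1,r2:2,r3:Add2
c8: stall | r0:Add1,r1:Mul1,r2:2,r3:Add2
c9: CDB Mul1=-6; stall | r0:Add1,r1:-6,r2:2,r3:Add2
c10: stall | r0:Add1,r1:-6,r2:2,r3:Add2
c11: stall | r0:Add1,r1:-6,r2:2,r3:Add2
c12: CDB Add1=-4; issue ADD r0<-Add1 | r0:Add1,r1:-6,r2:2,r3:Add2
c13: CDB Add2=5; issue ADD r0<-Add2 | r0:Add2,r1:-6,r2:2,r3:5
c14: stall | r0:Add2,r1:-6,r2:2,r3:5
c15: CDB Add1=-2; issue SUB r2<-Add1 | r0:Add2,r1:-6,r2:Add1,r3:5
c16: CDB Add2=7; issue ADD r1<-Add2 | r0:7,r1:Add2,r2:Add1,r3:5
c17: - | r0:7,r1:Add2,r2:Add1,r3:5
c18: - | r0:7,r1:Add2,r2:Add1,r3:5
c19: CDB Add1=13 | r0:7,r1:Add2,r2:13,r3:5
c20: CDB Add2=-12 | r0:7,r1:-12,r2:13,r3:5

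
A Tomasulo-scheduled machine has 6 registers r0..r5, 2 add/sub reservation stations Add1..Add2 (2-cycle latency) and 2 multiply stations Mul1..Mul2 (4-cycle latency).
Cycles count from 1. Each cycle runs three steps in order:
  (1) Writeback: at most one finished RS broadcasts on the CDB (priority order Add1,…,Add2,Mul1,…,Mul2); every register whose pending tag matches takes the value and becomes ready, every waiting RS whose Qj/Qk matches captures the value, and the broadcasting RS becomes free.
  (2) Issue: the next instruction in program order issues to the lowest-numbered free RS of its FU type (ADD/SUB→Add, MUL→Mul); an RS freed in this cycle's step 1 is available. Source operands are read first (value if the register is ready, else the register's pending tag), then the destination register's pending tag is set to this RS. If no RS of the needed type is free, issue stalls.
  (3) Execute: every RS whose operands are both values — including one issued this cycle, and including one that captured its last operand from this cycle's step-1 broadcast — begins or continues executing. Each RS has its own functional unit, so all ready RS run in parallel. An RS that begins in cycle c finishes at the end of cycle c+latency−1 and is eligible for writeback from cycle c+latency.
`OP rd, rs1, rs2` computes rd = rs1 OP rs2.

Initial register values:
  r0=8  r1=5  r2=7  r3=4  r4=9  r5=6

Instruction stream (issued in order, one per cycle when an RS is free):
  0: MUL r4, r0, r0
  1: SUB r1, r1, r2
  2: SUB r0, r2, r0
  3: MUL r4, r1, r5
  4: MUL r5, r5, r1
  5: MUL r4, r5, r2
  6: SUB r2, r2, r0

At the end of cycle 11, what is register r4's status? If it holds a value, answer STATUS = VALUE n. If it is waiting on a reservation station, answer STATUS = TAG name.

STATUS = TAG Mul2

c1: issue MUL r4<-Mul1 | r0:8,r1:5,r2:7,r3:4,r4:Mul1,r5:6
c2: issue SUB r1<-Add1 | r0:8,r1:Add1,r2:7,r3:4,r4:Mul1,r5:6
c3: issue SUB r0<-Add2 | r0:Add2,r1:Add1,r2:7,r3:4,r4:Mul1,r5:6
c4: CDB Add1=-2; issue MUL r4<-Mul2 | r0:Add2,r1:-2,r2:7,r3:4,r4:Mul2,r5:6
c5: CDB Add2=-1; stall | r0:-1,r1:-2,r2:7,r3:4,r4:Mul2,r5:6
c6: CDB Mul1=64; issue MUL r5<-Mul1 | r0:-1,r1:-2,r2:7,r3:4,r4:Mul2,r5:Mul1
c7: stall | r0:-1,r1:-2,r2:7,r3:4,r4:Mul2,r5:Mul1
c8: CDB Mul2=-12; issue MUL r4<-Mul2 | r0:-1,r1:-2,r2:7,r3:4,r4:Mul2,r5:Mul1
c9: issue SUB r2<-Add1 | r0:-1,r1:-2,r2:Add1,r3:4,r4:Mul2,r5:Mul1
c10: CDB Mul1=-12 | r0:-1,r1:-2,r2:Add1,r3:4,r4:Mul2,r5:-12
c11: CDB Add1=8 | r0:-1,r1:-2,r2:8,r3:4,r4:Mul2,r5:-12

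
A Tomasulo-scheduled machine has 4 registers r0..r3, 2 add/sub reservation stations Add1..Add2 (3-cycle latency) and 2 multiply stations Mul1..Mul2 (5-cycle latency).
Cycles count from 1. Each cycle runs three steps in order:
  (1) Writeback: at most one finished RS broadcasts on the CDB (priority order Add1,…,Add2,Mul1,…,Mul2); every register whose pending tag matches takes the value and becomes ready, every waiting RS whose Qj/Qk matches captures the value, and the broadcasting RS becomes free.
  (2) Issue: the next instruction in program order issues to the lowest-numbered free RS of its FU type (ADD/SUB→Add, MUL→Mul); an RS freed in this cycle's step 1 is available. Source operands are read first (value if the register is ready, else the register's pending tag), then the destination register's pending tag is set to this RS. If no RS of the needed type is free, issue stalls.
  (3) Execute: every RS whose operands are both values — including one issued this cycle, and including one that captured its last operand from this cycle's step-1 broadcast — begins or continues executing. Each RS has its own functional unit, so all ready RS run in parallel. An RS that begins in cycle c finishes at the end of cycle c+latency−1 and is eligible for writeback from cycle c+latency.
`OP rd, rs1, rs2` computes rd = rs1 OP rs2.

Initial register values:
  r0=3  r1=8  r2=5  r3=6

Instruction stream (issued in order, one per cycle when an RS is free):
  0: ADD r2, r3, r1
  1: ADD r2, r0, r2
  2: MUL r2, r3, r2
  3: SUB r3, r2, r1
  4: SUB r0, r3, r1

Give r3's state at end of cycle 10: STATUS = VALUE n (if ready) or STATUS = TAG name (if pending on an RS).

STATUS = TAG Add1

cycle 1: issue ADD r2<-Add1 // r0:3,r1:8,r2:Add1,r3:6
cycle 2: issue ADD r2<-Add2 // r0:3,r1:8,r2:Add2,r3:6
cycle 3: issue MUL r2<-Mul1 // r0:3,r1:8,r2:Mul1,r3:6
cycle 4: CDB Add1=14; issue SUB r3<-Add1 // r0:3,r1:8,r2:Mul1,r3:Add1
cycle 5: stall // r0:3,r1:8,r2:Mul1,r3:Add1
cycle 6: stall // r0:3,r1:8,r2:Mul1,r3:Add1
cycle 7: CDB Add2=17; issue SUB r0<-Add2 // r0:Add2,r1:8,r2:Mul1,r3:Add1
cycle 8: - // r0:Add2,r1:8,r2:Mul1,r3:Add1
cycle 9: - // r0:Add2,r1:8,r2:Mul1,r3:Add1
cycle 10: - // r0:Add2,r1:8,r2:Mul1,r3:Add1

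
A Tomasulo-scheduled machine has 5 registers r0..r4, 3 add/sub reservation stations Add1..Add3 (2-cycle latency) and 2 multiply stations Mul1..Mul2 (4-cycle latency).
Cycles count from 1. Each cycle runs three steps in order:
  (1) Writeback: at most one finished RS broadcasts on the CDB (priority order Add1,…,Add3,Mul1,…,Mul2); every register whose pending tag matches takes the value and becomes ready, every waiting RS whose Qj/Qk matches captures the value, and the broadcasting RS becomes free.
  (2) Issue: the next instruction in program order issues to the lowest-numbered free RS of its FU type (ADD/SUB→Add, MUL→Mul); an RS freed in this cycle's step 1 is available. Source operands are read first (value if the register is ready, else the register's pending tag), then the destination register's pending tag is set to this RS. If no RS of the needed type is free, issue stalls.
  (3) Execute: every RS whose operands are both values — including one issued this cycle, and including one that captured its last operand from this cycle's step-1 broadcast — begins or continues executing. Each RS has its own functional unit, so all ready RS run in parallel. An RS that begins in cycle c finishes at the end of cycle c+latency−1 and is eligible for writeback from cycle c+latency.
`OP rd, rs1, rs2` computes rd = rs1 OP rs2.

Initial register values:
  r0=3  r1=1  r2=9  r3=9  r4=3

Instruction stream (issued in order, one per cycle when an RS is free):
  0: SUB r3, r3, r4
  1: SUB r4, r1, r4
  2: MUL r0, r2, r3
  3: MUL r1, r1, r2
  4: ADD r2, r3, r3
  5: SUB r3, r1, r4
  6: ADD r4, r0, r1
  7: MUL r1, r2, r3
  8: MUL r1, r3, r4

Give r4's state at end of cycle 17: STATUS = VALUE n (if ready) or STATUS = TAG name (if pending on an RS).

STATUS = VALUE 63

  c1: issue SUB r3<-Add1  regs: r0:3,r1:1,r2:9,r3:Add1,r4:3
  c2: issue SUB r4<-Add2  regs: r0:3,r1:1,r2:9,r3:Add1,r4:Add2
  c3: CDB Add1=6; issue MUL r0<-Mul1  regs: r0:Mul1,r1:1,r2:9,r3:6,r4:Add2
  c4: CDB Add2=-2; issue MUL r1<-Mul2  regs: r0:Mul1,r1:Mul2,r2:9,r3:6,r4:-2
  c5: issue ADD r2<-Add1  regs: r0:Mul1,r1:Mul2,r2:Add1,r3:6,r4:-2
  c6: issue SUB r3<-Add2  regs: r0:Mul1,r1:Mul2,r2:Add1,r3:Add2,r4:-2
  c7: CDB Add1=12; issue ADD r4<-Add1  regs: r0:Mul1,r1:Mul2,r2:12,r3:Add2,r4:Add1
  c8: CDB Mul1=54; issue MUL r1<-Mul1  regs: r0:54,r1:Mul1,r2:12,r3:Add2,r4:Add1
  c9: CDB Mul2=9; issue MUL r1<-Mul2  regs: r0:54,r1:Mul2,r2:12,r3:Add2,r4:Add1
  c10: -  regs: r0:54,r1:Mul2,r2:12,r3:Add2,r4:Add1
  c11: CDB Add1=63  regs: r0:54,r1:Mul2,r2:12,r3:Add2,r4:63
  c12: CDB Add2=11  regs: r0:54,r1:Mul2,r2:12,r3:11,r4:63
  c13: -  regs: r0:54,r1:Mul2,r2:12,r3:11,r4:63
  c14: -  regs: r0:54,r1:Mul2,r2:12,r3:11,r4:63
  c15: -  regs: r0:54,r1:Mul2,r2:12,r3:11,r4:63
  c16: CDB Mul1=132  regs: r0:54,r1:Mul2,r2:12,r3:11,r4:63
  c17: CDB Mul2=693  regs: r0:54,r1:693,r2:12,r3:11,r4:63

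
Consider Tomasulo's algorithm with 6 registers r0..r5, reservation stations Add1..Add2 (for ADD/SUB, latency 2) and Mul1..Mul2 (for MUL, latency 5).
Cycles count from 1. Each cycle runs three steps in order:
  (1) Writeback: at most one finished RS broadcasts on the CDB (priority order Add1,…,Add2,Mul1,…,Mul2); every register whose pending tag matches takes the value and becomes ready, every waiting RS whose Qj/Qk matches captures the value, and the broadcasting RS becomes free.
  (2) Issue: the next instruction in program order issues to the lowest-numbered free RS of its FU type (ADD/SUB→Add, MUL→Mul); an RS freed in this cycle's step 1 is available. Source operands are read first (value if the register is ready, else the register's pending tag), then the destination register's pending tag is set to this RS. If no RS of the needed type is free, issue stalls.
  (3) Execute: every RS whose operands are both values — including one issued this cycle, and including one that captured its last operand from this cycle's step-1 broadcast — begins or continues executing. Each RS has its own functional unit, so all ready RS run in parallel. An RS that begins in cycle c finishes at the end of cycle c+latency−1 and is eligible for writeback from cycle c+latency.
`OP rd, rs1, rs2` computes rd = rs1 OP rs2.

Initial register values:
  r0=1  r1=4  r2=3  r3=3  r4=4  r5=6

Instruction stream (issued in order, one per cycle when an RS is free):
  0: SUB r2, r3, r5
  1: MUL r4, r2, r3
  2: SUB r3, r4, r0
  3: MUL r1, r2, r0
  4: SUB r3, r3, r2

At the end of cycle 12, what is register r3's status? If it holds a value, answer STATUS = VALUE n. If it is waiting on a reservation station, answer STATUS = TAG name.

STATUS = VALUE -7

  c1: issue SUB r2<-Add1  regs: r0:1,r1:4,r2:Add1,r3:3,r4:4,r5:6
  c2: issue MUL r4<-Mul1  regs: r0:1,r1:4,r2:Add1,r3:3,r4:Mul1,r5:6
  c3: CDB Add1=-3; issue SUB r3<-Add1  regs: r0:1,r1:4,r2:-3,r3:Add1,r4:Mul1,r5:6
  c4: issue MUL r1<-Mul2  regs: r0:1,r1:Mul2,r2:-3,r3:Add1,r4:Mul1,r5:6
  c5: issue SUB r3<-Add2  regs: r0:1,r1:Mul2,r2:-3,r3:Add2,r4:Mul1,r5:6
  c6: -  regs: r0:1,r1:Mul2,r2:-3,r3:Add2,r4:Mul1,r5:6
  c7: -  regs: r0:1,r1:Mul2,r2:-3,r3:Add2,r4:Mul1,r5:6
  c8: CDB Mul1=-9  regs: r0:1,r1:Mul2,r2:-3,r3:Add2,r4:-9,r5:6
  c9: CDB Mul2=-3  regs: r0:1,r1:-3,r2:-3,r3:Add2,r4:-9,r5:6
  c10: CDB Add1=-10  regs: r0:1,r1:-3,r2:-3,r3:Add2,r4:-9,r5:6
  c11: -  regs: r0:1,r1:-3,r2:-3,r3:Add2,r4:-9,r5:6
  c12: CDB Add2=-7  regs: r0:1,r1:-3,r2:-3,r3:-7,r4:-9,r5:6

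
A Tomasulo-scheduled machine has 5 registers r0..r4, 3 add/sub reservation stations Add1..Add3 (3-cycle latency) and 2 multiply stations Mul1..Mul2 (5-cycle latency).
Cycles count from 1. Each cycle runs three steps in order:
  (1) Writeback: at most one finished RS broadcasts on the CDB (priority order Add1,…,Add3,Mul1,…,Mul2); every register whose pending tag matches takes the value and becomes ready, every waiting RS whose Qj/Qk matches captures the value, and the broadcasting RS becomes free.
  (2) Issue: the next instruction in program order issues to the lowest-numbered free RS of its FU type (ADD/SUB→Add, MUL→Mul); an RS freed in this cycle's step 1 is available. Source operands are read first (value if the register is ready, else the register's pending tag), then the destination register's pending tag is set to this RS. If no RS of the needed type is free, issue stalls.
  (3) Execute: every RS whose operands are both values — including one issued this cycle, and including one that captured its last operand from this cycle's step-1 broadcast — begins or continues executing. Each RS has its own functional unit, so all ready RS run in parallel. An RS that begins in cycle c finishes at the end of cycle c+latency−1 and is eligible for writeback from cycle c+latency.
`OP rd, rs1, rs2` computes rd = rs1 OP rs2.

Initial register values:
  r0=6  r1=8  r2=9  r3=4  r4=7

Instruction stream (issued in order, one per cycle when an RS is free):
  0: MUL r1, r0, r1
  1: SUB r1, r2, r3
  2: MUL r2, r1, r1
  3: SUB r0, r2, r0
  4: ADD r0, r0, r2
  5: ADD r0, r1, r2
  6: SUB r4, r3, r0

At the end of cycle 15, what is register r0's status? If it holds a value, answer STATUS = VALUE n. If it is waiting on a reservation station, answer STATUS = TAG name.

STATUS = VALUE 30

cycle 1: issue MUL r1<-Mul1 // r0:6,r1:Mul1,r2:9,r3:4,r4:7
cycle 2: issue SUB r1<-Add1 // r0:6,r1:Add1,r2:9,r3:4,r4:7
cycle 3: issue MUL r2<-Mul2 // r0:6,r1:Add1,r2:Mul2,r3:4,r4:7
cycle 4: issue SUB r0<-Add2 // r0:Add2,r1:Add1,r2:Mul2,r3:4,r4:7
cycle 5: CDB Add1=5; issue ADD r0<-Add1 // r0:Add1,r1:5,r2:Mul2,r3:4,r4:7
cycle 6: CDB Mul1=48; issue ADD r0<-Add3 // r0:Add3,r1:5,r2:Mul2,r3:4,r4:7
cycle 7: stall // r0:Add3,r1:5,r2:Mul2,r3:4,r4:7
cycle 8: stall // r0:Add3,r1:5,r2:Mul2,r3:4,r4:7
cycle 9: stall // r0:Add3,r1:5,r2:Mul2,r3:4,r4:7
cycle 10: CDB Mul2=25; stall // r0:Add3,r1:5,r2:25,r3:4,r4:7
cycle 11: stall // r0:Add3,r1:5,r2:25,r3:4,r4:7
cycle 12: stall // r0:Add3,r1:5,r2:25,r3:4,r4:7
cycle 13: CDB Add2=19; issue SUB r4<-Add2 // r0:Add3,r1:5,r2:25,r3:4,r4:Add2
cycle 14: CDB Add3=30 // r0:30,r1:5,r2:25,r3:4,r4:Add2
cycle 15: - // r0:30,r1:5,r2:25,r3:4,r4:Add2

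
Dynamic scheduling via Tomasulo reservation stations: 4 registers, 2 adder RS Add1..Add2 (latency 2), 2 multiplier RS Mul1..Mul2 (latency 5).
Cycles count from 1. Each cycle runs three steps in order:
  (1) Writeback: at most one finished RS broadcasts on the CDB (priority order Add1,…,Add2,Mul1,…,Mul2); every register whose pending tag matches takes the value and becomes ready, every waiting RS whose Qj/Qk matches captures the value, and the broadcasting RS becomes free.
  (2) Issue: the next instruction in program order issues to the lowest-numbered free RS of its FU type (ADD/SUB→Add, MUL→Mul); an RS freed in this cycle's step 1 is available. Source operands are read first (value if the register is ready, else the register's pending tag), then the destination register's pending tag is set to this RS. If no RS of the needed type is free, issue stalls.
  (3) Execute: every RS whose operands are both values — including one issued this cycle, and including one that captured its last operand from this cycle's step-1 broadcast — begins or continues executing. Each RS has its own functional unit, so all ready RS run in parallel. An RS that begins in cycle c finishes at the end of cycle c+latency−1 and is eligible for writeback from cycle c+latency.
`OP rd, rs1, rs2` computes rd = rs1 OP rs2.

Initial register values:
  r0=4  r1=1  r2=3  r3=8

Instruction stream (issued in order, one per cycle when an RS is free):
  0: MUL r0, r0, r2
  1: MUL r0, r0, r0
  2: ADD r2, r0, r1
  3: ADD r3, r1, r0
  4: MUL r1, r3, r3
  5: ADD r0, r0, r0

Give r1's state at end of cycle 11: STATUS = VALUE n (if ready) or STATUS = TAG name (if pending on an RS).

  c1: issue MUL r0<-Mul1  regs: r0:Mul1,r1:1,r2:3,r3:8
  c2: issue MUL r0<-Mul2  regs: r0:Mul2,r1:1,r2:3,r3:8
  c3: issue ADD r2<-Add1  regs: r0:Mul2,r1:1,r2:Add1,r3:8
  c4: issue ADD r3<-Add2  regs: r0:Mul2,r1:1,r2:Add1,r3:Add2
  c5: stall  regs: r0:Mul2,r1:1,r2:Add1,r3:Add2
  c6: CDB Mul1=12; issue MUL r1<-Mul1  regs: r0:Mul2,r1:Mul1,r2:Add1,r3:Add2
  c7: stall  regs: r0:Mul2,r1:Mul1,r2:Add1,r3:Add2
  c8: stall  regs: r0:Mul2,r1:Mul1,r2:Add1,r3:Add2
  c9: stall  regs: r0:Mul2,r1:Mul1,r2:Add1,r3:Add2
  c10: stall  regs: r0:Mul2,r1:Mul1,r2:Add1,r3:Add2
  c11: CDB Mul2=144; stall  regs: r0:144,r1:Mul1,r2:Add1,r3:Add2

STATUS = TAG Mul1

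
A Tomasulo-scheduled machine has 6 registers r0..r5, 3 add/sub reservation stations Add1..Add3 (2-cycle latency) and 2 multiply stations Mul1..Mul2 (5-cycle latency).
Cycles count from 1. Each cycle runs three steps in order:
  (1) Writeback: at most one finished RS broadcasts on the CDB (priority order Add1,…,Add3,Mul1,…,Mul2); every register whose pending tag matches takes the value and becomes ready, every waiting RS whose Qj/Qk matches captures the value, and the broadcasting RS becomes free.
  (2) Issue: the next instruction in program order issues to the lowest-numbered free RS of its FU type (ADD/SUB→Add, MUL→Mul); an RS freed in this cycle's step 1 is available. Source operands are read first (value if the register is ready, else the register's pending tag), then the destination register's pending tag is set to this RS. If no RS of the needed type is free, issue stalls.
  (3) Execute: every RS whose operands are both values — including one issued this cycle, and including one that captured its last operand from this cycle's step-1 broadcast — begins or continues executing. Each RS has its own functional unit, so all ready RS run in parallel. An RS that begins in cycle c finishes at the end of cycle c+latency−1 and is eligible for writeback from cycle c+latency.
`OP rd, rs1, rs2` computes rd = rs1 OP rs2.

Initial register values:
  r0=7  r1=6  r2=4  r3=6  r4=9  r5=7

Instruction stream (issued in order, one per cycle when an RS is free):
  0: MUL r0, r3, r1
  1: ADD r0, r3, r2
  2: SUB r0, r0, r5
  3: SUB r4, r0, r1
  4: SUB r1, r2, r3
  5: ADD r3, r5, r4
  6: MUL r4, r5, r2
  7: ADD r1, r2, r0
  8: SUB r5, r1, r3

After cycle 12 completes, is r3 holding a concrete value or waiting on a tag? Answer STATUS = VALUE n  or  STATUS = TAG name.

STATUS = VALUE 4

c1: issue MUL r0<-Mul1 | r0:Mul1,r1:6,r2:4,r3:6,r4:9,r5:7
c2: issue ADD r0<-Add1 | r0:Add1,r1:6,r2:4,r3:6,r4:9,r5:7
c3: issue SUB r0<-Add2 | r0:Add2,r1:6,r2:4,r3:6,r4:9,r5:7
c4: CDB Add1=10; issue SUB r4<-Add1 | r0:Add2,r1:6,r2:4,r3:6,r4:Add1,r5:7
c5: issue SUB r1<-Add3 | r0:Add2,r1:Add3,r2:4,r3:6,r4:Add1,r5:7
c6: CDB Add2=3; issue ADD r3<-Add2 | r0:3,r1:Add3,r2:4,r3:Add2,r4:Add1,r5:7
c7: CDB Add3=-2; issue MUL r4<-Mul2 | r0:3,r1:-2,r2:4,r3:Add2,r4:Mul2,r5:7
c8: CDB Add1=-3; issue ADD r1<-Add1 | r0:3,r1:Add1,r2:4,r3:Add2,r4:Mul2,r5:7
c9: CDB Mul1=36; issue SUB r5<-Add3 | r0:3,r1:Add1,r2:4,r3:Add2,r4:Mul2,r5:Add3
c10: CDB Add1=7 | r0:3,r1:7,r2:4,r3:Add2,r4:Mul2,r5:Add3
c11: CDB Add2=4 | r0:3,r1:7,r2:4,r3:4,r4:Mul2,r5:Add3
c12: CDB Mul2=28 | r0:3,r1:7,r2:4,r3:4,r4:28,r5:Add3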